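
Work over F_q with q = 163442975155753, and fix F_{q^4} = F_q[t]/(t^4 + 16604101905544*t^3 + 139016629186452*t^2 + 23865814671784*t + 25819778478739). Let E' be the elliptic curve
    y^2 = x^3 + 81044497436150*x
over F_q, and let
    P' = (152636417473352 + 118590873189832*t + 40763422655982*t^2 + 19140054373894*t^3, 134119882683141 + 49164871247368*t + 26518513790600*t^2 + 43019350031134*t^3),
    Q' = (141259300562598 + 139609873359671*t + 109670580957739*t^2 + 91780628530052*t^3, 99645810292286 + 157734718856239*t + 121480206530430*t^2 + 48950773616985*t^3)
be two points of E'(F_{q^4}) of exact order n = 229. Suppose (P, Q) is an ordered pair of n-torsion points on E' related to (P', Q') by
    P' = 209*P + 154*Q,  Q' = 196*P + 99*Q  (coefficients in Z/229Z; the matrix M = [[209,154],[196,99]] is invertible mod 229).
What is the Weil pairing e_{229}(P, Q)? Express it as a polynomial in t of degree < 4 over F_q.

e_{229}(aP+bQ,cP+dQ) = e_{229}(P,Q)^(ad-bc); with (a,b,c,d)=(209,154,196,99) this gives the det-229 law.
Hence e(P,Q) = e(P',Q')^{11} where 11 = 125^{-1} mod 229.
Double-and-add over 11100101: 8-1 doublings, 5-1 additions; each step l_{T,T}/v_{2T} or l_{T,P'}/v at Q'+S for random S.
So e_{229}(P',Q') = 765688739335 + 56904864291367*t + 29898532065002*t^2 + 55607469418537*t^3.
Thus e_{229}(P,Q) = 162442832483558 + 61575386750942*t + 64819058526313*t^2 + 127687775983962*t^3.

162442832483558 + 61575386750942*t + 64819058526313*t^2 + 127687775983962*t^3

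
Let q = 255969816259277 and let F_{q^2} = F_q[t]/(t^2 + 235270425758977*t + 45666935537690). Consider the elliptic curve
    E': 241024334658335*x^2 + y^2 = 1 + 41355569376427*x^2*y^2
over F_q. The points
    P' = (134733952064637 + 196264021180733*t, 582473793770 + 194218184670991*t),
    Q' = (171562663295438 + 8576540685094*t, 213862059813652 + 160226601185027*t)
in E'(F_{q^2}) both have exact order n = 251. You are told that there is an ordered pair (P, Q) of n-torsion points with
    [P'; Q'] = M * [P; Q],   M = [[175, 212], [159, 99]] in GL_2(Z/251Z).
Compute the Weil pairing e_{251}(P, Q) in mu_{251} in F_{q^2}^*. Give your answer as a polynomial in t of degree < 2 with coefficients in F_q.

Under M = [[175,212],[159,99]] in GL_2(Z/251), e_{251}(P',Q') = e_{251}(P,Q)^(175*99-212*159 mod 251).
So e_{251}(P,Q) = e_{251}(P',Q')^{203}, since 183*203 = 1 mod 251.
Map (x,y)_Ed via u=(1+y)/(1-y), v=(1+y)/((1-y)x) to Montgomery A=121400420745181,B=100305801926768; then to (a',b')=(39388140139813,107628126669461).
Build f_{251,P'} and f_{251,Q'} via the 8-bit ladder of 251=11111011_2; evaluate at shifted divisors; quotient in F_{255969816259277^2}.
The quotient is 189762922159634 + 72818015858686*t.
Finally e_{251}(P,Q) = 33856537570984 + 136698065226316*t.

33856537570984 + 136698065226316*t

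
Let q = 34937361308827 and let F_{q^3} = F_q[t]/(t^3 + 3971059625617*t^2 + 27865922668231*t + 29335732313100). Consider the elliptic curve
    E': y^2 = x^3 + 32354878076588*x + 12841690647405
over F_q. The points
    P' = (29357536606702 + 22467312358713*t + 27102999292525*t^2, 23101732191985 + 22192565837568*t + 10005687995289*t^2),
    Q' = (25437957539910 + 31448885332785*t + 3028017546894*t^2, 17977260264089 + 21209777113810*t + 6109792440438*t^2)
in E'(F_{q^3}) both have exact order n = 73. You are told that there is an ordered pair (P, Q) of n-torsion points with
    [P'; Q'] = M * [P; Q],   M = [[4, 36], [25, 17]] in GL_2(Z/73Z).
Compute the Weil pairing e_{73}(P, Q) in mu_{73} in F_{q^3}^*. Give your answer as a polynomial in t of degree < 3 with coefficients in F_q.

8259491543162 + 30831025097278*t + 18762721452199*t^2

Alternating bilinearity on E[73] (values in mu_{73} in F_{34937361308827^3}) gives e(P',Q') = e(P,Q)^det(M).
det(M) mod 73 = 44; its inverse in (Z/73)^* is 5 (check: 44*5 mod 73 = 1).
Build f_{73,P'} and f_{73,Q'} via the 7-bit ladder of 73=1001001_2; evaluate at shifted divisors; quotient in F_{34937361308827^3}.
So e_{73}(P',Q') = 22972986043377 + 20552868923034*t + 29319209422969*t^2.
Thus e_{73}(P,Q) = 8259491543162 + 30831025097278*t + 18762721452199*t^2.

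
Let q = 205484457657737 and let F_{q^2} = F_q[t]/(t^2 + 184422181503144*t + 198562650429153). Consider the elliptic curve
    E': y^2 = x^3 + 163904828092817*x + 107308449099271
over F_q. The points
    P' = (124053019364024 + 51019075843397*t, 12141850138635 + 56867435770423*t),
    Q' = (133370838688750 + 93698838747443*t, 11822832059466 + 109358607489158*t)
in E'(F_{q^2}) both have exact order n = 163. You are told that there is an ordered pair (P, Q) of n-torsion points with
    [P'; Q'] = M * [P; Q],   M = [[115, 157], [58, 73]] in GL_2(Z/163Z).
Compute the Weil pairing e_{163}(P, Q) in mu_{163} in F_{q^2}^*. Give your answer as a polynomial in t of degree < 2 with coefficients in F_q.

13325776418138 + 180871149476314*t

Since e_{163}(P,P)=e_{163}(Q,Q)=1 and e_{163}(Q,P)=e_{163}(P,Q)^{-1}, expanding e_{163}(115*P + 157*Q,58*P + 73*Q) leaves e(P,Q)^det(M).
det M = 115*73 - 157*58 = -711 = 104 (mod 163); 104^{-1} = 58 (mod 163).
Miller loop for e_{163} over F_{205484457657737^2}: bits of 163 = 10100011; 7 double steps + 3 add steps, l/v at each.
e_{163}(P',Q') = 749372157 + 132094140677380*t.
(749372157 + 132094140677380*t)^{58} mod (205484457657737,f) = 13325776418138 + 180871149476314*t.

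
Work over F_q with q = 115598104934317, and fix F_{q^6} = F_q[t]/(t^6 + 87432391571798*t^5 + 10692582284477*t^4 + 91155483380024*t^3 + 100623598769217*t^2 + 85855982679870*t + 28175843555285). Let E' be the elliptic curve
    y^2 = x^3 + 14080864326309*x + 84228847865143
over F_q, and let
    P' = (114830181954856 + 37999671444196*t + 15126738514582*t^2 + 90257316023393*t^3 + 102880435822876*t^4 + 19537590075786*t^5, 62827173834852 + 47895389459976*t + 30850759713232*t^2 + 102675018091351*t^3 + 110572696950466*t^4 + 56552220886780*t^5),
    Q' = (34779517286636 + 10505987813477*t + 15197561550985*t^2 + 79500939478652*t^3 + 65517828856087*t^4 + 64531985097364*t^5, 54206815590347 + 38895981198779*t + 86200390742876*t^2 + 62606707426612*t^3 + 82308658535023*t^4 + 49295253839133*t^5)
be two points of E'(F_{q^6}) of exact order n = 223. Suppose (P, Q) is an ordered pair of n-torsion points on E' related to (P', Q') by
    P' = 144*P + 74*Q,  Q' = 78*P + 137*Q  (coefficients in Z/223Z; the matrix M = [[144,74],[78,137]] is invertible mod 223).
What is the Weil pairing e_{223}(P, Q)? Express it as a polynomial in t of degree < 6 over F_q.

26183026225794 + 7997973128894*t + 17665415071229*t^2 + 38595452204139*t^3 + 65766856761684*t^4 + 84299128718276*t^5

Alternating bilinearity on E[223] (values in mu_{223} in F_{115598104934317^6}) gives e(P',Q') = e(P,Q)^det(M).
144*137 - 74*78 = 13956; reduced mod 223: det = 130, inverse 211.
8-bit Miller (11011111) on E'/F_{115598104934317} with a'=14080864326309, b'=84228847865143: accumulate tangent/chord ratios at Q'+S and P'+S'.
The quotient is 21017696791188 + 48197487604420*t + 111615251904575*t^2 + 16002378658869*t^3 + 23772724262081*t^4 + 79353358726575*t^5.
Finally e_{223}(P,Q) = 26183026225794 + 7997973128894*t + 17665415071229*t^2 + 38595452204139*t^3 + 65766856761684*t^4 + 84299128718276*t^5.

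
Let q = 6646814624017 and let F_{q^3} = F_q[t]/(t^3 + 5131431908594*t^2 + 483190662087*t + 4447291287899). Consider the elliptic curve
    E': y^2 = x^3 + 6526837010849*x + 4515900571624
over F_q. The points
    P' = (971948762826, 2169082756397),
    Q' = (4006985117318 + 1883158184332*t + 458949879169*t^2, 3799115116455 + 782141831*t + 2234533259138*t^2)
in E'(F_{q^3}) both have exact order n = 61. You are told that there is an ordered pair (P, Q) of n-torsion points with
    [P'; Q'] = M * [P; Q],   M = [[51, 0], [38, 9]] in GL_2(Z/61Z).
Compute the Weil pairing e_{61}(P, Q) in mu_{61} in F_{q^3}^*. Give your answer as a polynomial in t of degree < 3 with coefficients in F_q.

e_{61}(aP+bQ,cP+dQ) = e_{61}(P,Q)^(ad-bc); with (a,b,c,d)=(51,0,38,9) this gives the det-61 law.
Inverting 32 mod 61: 21. Thus e_{61}(P,Q) = e(P',Q')^{21}.
Build f_{61,P'} and f_{61,Q'} via the 6-bit ladder of 61=111101_2; evaluate at shifted divisors; quotient in F_{6646814624017^3}.
Miller gives e_{61}(P',Q') = 5480728354470 + 942843123279*t + 4261287659294*t^2 in F_{6646814624017^3}.
Raise to 21: e(P,Q) = 3418321779984 + 4813060050080*t + 3048903250152*t^2 in mu_{61}.

3418321779984 + 4813060050080*t + 3048903250152*t^2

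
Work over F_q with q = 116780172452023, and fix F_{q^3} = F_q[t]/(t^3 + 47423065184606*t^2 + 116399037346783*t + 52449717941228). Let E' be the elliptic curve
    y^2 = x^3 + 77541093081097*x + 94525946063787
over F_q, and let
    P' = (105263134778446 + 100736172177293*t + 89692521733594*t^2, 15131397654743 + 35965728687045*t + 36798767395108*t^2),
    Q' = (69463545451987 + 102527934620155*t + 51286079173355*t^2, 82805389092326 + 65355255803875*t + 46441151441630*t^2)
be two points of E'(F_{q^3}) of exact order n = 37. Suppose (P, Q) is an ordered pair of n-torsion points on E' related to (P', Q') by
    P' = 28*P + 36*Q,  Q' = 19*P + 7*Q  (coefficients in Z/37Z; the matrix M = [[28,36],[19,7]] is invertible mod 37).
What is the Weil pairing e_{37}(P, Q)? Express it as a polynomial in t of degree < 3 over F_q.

61934163250733 + 116422844662375*t + 23658755422935*t^2

The 37-Weil pairing on E[37] over F_{116780172452023} is alternating-bilinear: e_{37}(P',Q') = e_{37}(P,Q)^det(M).
So e_{37}(P,Q) = e_{37}(P',Q')^{21}, since 30*21 = 1 mod 37.
6-bit Miller (100101) on E'/F_{116780172452023} with a'=77541093081097, b'=94525946063787: accumulate tangent/chord ratios at Q'+S and P'+S'.
Miller gives e_{37}(P',Q') = 50473185425895 + 33832722996940*t + 52348911254200*t^2 in F_{116780172452023^3}.
Hence e(P,Q) = 61934163250733 + 116422844662375*t + 23658755422935*t^2 in F_{116780172452023^3}^*.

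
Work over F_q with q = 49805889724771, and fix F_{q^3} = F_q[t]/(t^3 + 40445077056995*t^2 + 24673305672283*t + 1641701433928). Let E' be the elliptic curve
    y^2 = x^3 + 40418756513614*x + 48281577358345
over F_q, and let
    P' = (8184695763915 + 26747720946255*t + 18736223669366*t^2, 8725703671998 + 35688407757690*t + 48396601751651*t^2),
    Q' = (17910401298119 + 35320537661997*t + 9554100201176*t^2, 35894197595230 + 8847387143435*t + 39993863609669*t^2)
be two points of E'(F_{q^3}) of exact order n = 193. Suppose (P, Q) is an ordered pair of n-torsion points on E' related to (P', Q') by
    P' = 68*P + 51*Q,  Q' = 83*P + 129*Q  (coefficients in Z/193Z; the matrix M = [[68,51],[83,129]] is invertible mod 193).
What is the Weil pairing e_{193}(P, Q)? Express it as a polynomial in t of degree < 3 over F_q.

22203620059243 + 45672283846192*t + 2750266483801*t^2

e_{193} is bilinear + alternating on E[193], so e_{193}(68*P + 51*Q, 83*P + 129*Q) = e_{193}(P,Q)^(68*129-51*83).
Hence e(P,Q) = e(P',Q')^{83} where 83 = 100^{-1} mod 193.
Run Miller on y^2=x^3+40418756513614*x+48281577358345 over F_{49805889724771}: ladder 11000001 (8 bits); e = f_P(D_Q)/f_Q(D_P).
Miller gives e_{193}(P',Q') = 7847346848270 + 13554954585023*t + 9177227086678*t^2 in F_{49805889724771^3}.
Finally e_{193}(P,Q) = 22203620059243 + 45672283846192*t + 2750266483801*t^2.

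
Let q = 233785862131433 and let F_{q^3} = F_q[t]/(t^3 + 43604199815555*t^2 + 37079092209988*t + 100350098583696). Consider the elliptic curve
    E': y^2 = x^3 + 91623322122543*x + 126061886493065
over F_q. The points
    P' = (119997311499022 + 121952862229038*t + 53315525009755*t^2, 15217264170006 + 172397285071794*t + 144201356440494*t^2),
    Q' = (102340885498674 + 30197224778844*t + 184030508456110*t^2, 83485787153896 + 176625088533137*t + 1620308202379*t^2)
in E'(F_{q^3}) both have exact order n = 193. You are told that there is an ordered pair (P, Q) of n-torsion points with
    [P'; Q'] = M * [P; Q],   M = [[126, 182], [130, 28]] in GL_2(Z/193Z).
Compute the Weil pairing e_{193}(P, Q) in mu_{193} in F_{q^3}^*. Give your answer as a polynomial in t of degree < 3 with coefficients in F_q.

67763904581428 + 196315586023583*t + 212094103425398*t^2

The 193-Weil pairing on E[193] over F_{233785862131433} is alternating-bilinear: e_{193}(P',Q') = e_{193}(P,Q)^det(M).
det(M) mod 193 = 133; its inverse in (Z/193)^* is 119 (check: 133*119 mod 193 = 1).
Double-and-add over 11000001: 8-1 doublings, 3-1 additions; each step l_{T,T}/v_{2T} or l_{T,P'}/v at Q'+S for random S.
f_P(D_Q)/f_Q(D_P) = 147640666058726 + 43133039571725*t + 68007292069227*t^2.
(147640666058726 + 43133039571725*t + 68007292069227*t^2)^{119} mod (233785862131433,f) = 67763904581428 + 196315586023583*t + 212094103425398*t^2.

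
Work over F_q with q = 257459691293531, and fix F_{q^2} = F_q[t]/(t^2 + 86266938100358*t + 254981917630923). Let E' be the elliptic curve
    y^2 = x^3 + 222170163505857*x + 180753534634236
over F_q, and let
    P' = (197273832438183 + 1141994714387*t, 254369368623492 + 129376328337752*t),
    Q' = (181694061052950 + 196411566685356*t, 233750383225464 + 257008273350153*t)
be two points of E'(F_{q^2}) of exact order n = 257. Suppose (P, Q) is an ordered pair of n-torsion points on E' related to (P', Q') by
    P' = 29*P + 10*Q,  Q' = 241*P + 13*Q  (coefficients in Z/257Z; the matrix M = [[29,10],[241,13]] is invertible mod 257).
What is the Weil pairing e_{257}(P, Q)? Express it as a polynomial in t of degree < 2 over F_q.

43424036555990 + 37423562519656*t

The 257-Weil pairing on E[257] over F_{257459691293531} is alternating-bilinear: e_{257}(P',Q') = e_{257}(P,Q)^det(M).
So e_{257}(P,Q) = e_{257}(P',Q')^{190}, since 23*190 = 1 mod 257.
9-bit Miller (100000001) on E'/F_{257459691293531} with a'=222170163505857, b'=180753534634236: accumulate tangent/chord ratios at Q'+S and P'+S'.
Result: e(P',Q') = 59446986058424 + 66514325147058*t.
Raise to 190: e(P,Q) = 43424036555990 + 37423562519656*t in mu_{257}.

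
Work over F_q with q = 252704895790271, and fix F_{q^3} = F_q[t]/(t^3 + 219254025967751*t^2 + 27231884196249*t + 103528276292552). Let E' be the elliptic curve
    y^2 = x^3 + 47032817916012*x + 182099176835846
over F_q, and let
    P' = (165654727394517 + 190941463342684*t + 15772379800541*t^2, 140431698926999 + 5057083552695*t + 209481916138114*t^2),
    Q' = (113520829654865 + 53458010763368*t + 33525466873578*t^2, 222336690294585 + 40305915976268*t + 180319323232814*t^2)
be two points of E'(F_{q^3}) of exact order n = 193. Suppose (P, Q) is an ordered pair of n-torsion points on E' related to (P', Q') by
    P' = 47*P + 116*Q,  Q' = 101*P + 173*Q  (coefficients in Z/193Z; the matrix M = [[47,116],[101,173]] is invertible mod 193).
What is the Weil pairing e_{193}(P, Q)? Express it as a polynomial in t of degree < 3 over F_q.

Alternating bilinearity on E[193] (values in mu_{193} in F_{252704895790271^3}) gives e(P',Q') = e(P,Q)^det(M).
So e_{193}(P,Q) = e_{193}(P',Q')^{153}, since 82*153 = 1 mod 193.
Build f_{193,P'} and f_{193,Q'} via the 8-bit ladder of 193=11000001_2; evaluate at shifted divisors; quotient in F_{252704895790271^3}.
e_{193}(P',Q') = 79819382521378 + 173904779040879*t + 45729765023435*t^2.
Finally e_{193}(P,Q) = 92776689013158 + 21364706692053*t + 209416777158043*t^2.

92776689013158 + 21364706692053*t + 209416777158043*t^2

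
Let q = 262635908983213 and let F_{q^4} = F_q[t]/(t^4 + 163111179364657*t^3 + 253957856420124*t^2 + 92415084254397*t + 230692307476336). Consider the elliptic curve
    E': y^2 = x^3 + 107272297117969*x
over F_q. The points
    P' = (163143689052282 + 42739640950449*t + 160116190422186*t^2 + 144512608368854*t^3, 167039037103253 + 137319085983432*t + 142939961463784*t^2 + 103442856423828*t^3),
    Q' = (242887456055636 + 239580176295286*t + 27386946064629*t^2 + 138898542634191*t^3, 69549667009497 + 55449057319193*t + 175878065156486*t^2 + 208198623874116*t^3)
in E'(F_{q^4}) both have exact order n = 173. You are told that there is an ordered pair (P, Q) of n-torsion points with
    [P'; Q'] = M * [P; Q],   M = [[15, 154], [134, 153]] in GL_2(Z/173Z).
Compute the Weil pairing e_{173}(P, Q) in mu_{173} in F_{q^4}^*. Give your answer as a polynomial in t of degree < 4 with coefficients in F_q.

Under M = [[15,154],[134,153]] in GL_2(Z/173), e_{173}(P',Q') = e_{173}(P,Q)^(15*153-154*134 mod 173).
15*153 - 154*134 = -18341; reduced mod 173: det = 170, inverse 115.
Run Miller on y^2=x^3+107272297117969*x over F_{262635908983213}: ladder 10101101 (8 bits); e = f_P(D_Q)/f_Q(D_P).
f_P(D_Q)/f_Q(D_P) = 188972899174793 + 217495543498151*t + 12781269644262*t^2 + 57700017379659*t^3.
Finally e_{173}(P,Q) = 116409165123538 + 207309447388194*t + 138832232531087*t^2 + 47679811654621*t^3.

116409165123538 + 207309447388194*t + 138832232531087*t^2 + 47679811654621*t^3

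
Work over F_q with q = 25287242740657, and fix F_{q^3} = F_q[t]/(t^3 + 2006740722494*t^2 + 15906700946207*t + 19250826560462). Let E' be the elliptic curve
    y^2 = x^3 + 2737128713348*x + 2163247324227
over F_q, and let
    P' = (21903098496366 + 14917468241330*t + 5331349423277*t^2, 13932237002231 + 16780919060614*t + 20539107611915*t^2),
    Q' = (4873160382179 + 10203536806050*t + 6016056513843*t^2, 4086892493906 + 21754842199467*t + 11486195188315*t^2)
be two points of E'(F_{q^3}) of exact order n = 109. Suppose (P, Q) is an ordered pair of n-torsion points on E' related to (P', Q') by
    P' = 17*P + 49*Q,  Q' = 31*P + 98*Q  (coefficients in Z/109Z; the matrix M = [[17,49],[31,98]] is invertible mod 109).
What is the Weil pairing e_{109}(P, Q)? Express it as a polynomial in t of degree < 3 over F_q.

e_{109}(aP+bQ,cP+dQ) = e_{109}(P,Q)^(ad-bc); with (a,b,c,d)=(17,49,31,98) this gives the det-109 law.
Hence e(P,Q) = e(P',Q')^{66} where 66 = 38^{-1} mod 109.
n = 109 = (1101101)_2 (7 bits, wt 5); accumulate f_{109,P'}(Q'+S)/f_{109,P'}(S) along the 6-step ladder.
So e_{109}(P',Q') = 18699253576195 + 16018903882792*t + 16903326874031*t^2.
(18699253576195 + 16018903882792*t + 16903326874031*t^2)^{66} mod (25287242740657,f) = 15873101030787 + 2246300675928*t + 13452117649803*t^2.

15873101030787 + 2246300675928*t + 13452117649803*t^2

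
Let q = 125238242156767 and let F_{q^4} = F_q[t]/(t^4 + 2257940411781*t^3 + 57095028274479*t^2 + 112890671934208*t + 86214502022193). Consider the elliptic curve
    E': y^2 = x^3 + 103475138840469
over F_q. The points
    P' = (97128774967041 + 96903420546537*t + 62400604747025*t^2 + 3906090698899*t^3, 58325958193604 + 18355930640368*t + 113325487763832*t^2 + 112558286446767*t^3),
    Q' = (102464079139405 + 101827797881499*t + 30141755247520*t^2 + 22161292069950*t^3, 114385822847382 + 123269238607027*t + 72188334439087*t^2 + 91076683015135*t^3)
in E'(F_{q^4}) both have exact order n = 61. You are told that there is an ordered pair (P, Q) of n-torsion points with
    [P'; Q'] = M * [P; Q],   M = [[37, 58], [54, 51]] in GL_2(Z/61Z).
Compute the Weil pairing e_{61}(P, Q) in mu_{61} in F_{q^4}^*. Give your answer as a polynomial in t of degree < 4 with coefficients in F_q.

Since e_{61}(P,P)=e_{61}(Q,Q)=1 and e_{61}(Q,P)=e_{61}(P,Q)^{-1}, expanding e_{61}(37*P + 58*Q,54*P + 51*Q) leaves e(P,Q)^det(M).
37*51 - 58*54 = -1245; reduced mod 61: det = 36, inverse 39.
n = 61 = (111101)_2 (6 bits, wt 5); accumulate f_{61,P'}(Q'+S)/f_{61,P'}(S) along the 5-step ladder.
Miller gives e_{61}(P',Q') = 45204147204889 + 60093310834635*t + 36014896282948*t^2 + 48525874871641*t^3 in F_{125238242156767^4}.
Hence e(P,Q) = 89686212975482 + 83202875658160*t + 111458647740421*t^2 + 124079794902470*t^3 in F_{125238242156767^4}^*.

89686212975482 + 83202875658160*t + 111458647740421*t^2 + 124079794902470*t^3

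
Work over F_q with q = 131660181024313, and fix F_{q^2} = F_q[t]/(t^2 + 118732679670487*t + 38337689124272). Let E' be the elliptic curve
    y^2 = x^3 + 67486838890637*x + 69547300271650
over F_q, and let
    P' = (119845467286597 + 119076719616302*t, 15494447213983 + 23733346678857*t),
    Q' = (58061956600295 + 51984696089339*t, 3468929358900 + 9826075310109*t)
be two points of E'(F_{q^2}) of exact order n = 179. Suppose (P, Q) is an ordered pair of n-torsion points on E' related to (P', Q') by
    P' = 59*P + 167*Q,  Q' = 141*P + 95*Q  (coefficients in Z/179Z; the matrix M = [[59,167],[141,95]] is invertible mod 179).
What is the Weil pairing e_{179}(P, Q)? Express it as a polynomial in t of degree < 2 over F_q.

The 179-Weil pairing on E[179] over F_{131660181024313} is alternating-bilinear: e_{179}(P',Q') = e_{179}(P,Q)^det(M).
Inverting 137 mod 179: 98. Thus e_{179}(P,Q) = e(P',Q')^{98}.
8-bit Miller (10110011) on E'/F_{131660181024313} with a'=67486838890637, b'=69547300271650: accumulate tangent/chord ratios at Q'+S and P'+S'.
e_{179}(P',Q') = 7885386827232 + 81411274959048*t.
(7885386827232 + 81411274959048*t)^{98} mod (131660181024313,f) = 101698203881662 + 56581377339385*t.

101698203881662 + 56581377339385*t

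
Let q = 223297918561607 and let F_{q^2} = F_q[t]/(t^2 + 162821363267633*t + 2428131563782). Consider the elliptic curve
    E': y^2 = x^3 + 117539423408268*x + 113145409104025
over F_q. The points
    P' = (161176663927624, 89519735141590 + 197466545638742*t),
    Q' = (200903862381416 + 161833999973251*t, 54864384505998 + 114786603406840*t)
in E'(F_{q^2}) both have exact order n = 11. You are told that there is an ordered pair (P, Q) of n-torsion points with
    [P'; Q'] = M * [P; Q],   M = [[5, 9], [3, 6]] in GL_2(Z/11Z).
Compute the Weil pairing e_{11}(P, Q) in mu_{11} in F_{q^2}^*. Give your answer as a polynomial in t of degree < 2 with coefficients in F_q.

162256888931538 + 97948382561077*t

Under M = [[5,9],[3,6]] in GL_2(Z/11), e_{11}(P',Q') = e_{11}(P,Q)^(5*6-9*3 mod 11).
Inverting 3 mod 11: 4. Thus e_{11}(P,Q) = e(P',Q')^{4}.
4-bit Miller (1011) on E'/F_{223297918561607} with a'=117539423408268, b'=113145409104025: accumulate tangent/chord ratios at Q'+S and P'+S'.
Result: e(P',Q') = 191134764140538 + 9636318999607*t.
(191134764140538 + 9636318999607*t)^{4} mod (223297918561607,f) = 162256888931538 + 97948382561077*t.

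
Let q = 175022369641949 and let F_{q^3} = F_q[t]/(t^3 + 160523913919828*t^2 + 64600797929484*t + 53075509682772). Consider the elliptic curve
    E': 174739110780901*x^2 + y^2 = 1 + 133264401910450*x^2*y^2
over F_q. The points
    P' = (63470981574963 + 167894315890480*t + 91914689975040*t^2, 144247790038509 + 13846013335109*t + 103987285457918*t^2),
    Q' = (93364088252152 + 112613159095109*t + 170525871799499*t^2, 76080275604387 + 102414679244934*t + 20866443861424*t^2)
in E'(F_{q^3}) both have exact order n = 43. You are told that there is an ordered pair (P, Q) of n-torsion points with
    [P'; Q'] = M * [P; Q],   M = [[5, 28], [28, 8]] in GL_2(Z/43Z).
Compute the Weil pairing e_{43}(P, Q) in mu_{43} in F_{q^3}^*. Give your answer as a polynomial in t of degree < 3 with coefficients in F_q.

e_{43} is bilinear + alternating on E[43], so e_{43}(5*P + 28*Q, 28*P + 8*Q) = e_{43}(P,Q)^(5*8-28*28).
Inverting 30 mod 43: 33. Thus e_{43}(P,Q) = e(P',Q')^{33}.
Edwards->Montgomery: u=(1+y)/(1-y), v=u/x -> 151106562411027v^2=u^3+123273801663129u^2+u; then x_W=54124269628100u+22163523841567: y^2=x^3+12857589368465*x+63264622840811.
Build f_{43,P'} and f_{43,Q'} via the 6-bit ladder of 43=101011_2; evaluate at shifted divisors; quotient in F_{175022369641949^3}.
Miller gives e_{43}(P',Q') = 127374538585662 + 60554145947778*t + 75704404379821*t^2 in F_{175022369641949^3}.
Raise to 33: e(P,Q) = 83536143679779 + 84181914473952*t + 37339400690789*t^2 in mu_{43}.

83536143679779 + 84181914473952*t + 37339400690789*t^2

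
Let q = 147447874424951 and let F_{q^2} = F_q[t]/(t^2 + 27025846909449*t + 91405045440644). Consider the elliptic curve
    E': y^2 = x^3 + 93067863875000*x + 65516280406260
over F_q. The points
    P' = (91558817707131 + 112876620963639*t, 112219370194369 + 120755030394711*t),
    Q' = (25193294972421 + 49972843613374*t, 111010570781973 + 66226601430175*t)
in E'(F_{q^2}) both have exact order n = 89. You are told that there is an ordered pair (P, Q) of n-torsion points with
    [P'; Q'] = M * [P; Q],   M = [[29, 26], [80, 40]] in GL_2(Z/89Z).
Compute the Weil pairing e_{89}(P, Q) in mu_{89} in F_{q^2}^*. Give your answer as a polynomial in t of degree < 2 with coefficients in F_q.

Alternating bilinearity on E[89] (values in mu_{89} in F_{147447874424951^2}) gives e(P',Q') = e(P,Q)^det(M).
det M = 29*40 - 26*80 = -920 = 59 (mod 89); 59^{-1} = 86 (mod 89).
Double-and-add over 1011001: 7-1 doublings, 4-1 additions; each step l_{T,T}/v_{2T} or l_{T,P'}/v at Q'+S for random S.
So e_{89}(P',Q') = 145061833268137 + 62047780835856*t.
Finally e_{89}(P,Q) = 12885516871601 + 103175840161725*t.

12885516871601 + 103175840161725*t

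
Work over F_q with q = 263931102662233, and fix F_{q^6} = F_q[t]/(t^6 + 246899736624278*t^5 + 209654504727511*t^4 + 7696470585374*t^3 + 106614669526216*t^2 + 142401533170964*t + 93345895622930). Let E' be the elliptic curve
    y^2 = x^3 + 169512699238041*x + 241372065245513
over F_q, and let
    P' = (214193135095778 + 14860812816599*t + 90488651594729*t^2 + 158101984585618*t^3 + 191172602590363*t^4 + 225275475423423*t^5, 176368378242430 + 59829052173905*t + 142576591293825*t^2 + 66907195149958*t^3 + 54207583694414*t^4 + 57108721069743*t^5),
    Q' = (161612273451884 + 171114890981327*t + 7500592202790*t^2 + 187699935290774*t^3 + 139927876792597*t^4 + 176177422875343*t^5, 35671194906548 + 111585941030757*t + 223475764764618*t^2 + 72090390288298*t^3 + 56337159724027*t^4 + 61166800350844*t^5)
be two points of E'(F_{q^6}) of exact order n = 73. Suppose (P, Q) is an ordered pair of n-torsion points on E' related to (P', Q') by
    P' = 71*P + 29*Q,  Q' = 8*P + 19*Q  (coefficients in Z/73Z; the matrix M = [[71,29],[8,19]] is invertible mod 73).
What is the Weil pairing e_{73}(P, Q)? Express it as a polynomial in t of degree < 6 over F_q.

e_{73}(aP+bQ,cP+dQ) = e_{73}(P,Q)^(ad-bc); with (a,b,c,d)=(71,29,8,19) this gives the det-73 law.
det M = 71*19 - 29*8 = 1117 = 22 (mod 73); 22^{-1} = 10 (mod 73).
Double-and-add over 1001001: 7-1 doublings, 3-1 additions; each step l_{T,T}/v_{2T} or l_{T,P'}/v at Q'+S for random S.
e_{73}(P',Q') = 14018107185478 + 154520821829447*t + 36674996703549*t^2 + 147698706422934*t^3 + 234208753703370*t^4 + 206675778832278*t^5.
(14018107185478 + 154520821829447*t + 36674996703549*t^2 + 147698706422934*t^3 + 234208753703370*t^4 + 206675778832278*t^5)^{10} mod (263931102662233,f) = 145934696592751 + 202430919415174*t + 92526140780496*t^2 + 173494972326903*t^3 + 186307614290012*t^4 + 170016290531451*t^5.

145934696592751 + 202430919415174*t + 92526140780496*t^2 + 173494972326903*t^3 + 186307614290012*t^4 + 170016290531451*t^5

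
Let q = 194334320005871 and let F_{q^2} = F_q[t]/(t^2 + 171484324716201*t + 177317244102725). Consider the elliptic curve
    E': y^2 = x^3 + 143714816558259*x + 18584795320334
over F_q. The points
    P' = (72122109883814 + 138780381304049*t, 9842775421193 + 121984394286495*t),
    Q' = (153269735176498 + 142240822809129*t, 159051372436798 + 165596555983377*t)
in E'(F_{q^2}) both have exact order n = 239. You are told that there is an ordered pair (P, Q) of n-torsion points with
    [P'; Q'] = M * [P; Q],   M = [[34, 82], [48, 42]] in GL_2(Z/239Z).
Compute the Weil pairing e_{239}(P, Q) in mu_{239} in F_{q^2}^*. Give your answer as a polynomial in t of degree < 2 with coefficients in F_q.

68688669539530 + 109336213553486*t

Alternating bilinearity on E[239] (values in mu_{239} in F_{194334320005871^2}) gives e(P',Q') = e(P,Q)^det(M).
Inverting 121 mod 239: 160. Thus e_{239}(P,Q) = e(P',Q')^{160}.
Run Miller on y^2=x^3+143714816558259*x+18584795320334 over F_{194334320005871}: ladder 11101111 (8 bits); e = f_P(D_Q)/f_Q(D_P).
The quotient is 55865360440022 + 137713090973073*t.
e_{239}(P,Q) = (55865360440022 + 137713090973073*t)^{160} = 68688669539530 + 109336213553486*t.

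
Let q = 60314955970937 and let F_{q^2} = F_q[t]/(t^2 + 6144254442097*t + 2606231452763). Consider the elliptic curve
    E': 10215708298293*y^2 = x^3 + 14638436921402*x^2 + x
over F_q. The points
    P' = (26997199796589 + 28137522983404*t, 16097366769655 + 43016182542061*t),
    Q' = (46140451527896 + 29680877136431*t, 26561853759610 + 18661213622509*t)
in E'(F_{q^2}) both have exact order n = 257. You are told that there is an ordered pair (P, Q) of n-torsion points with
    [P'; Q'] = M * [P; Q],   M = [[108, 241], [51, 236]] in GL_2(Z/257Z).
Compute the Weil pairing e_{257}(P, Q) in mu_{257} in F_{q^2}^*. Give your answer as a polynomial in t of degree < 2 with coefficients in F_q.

14782343042974 + 24111113458082*t

Under M = [[108,241],[51,236]] in GL_2(Z/257), e_{257}(P',Q') = e_{257}(P,Q)^(108*236-241*51 mod 257).
Hence e(P,Q) = e(P',Q')^{20} where 20 = 90^{-1} mod 257.
Set x_W=21645335904049*u+47100494485072, y_W=21645335904049*v; then E': y_W^2=x_W^3+21508390102243*x_W+50146245019861.
9-bit Miller (100000001) on E'/F_{60314955970937} with a'=21508390102243, b'=50146245019861: accumulate tangent/chord ratios at Q'+S and P'+S'.
f_P(D_Q)/f_Q(D_P) = 50075446033968 + 45630286136584*t.
Hence e(P,Q) = 14782343042974 + 24111113458082*t in F_{60314955970937^2}^*.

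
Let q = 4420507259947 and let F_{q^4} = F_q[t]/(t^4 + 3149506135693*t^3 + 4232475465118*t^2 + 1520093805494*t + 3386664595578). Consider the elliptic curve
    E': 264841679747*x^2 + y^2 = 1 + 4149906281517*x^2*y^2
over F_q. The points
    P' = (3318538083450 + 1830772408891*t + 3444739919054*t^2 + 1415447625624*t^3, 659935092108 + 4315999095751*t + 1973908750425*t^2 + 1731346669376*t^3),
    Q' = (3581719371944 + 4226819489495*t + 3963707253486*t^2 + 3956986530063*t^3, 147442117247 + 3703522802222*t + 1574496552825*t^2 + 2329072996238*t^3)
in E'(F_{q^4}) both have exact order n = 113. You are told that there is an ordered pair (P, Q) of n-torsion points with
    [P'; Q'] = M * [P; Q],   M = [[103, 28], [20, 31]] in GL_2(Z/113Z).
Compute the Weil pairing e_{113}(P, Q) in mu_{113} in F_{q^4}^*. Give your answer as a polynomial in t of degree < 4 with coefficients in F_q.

3955453070717 + 3572864652977*t + 1414216927509*t^2 + 2417852871913*t^3

Alternating bilinearity on E[113] (values in mu_{113} in F_{4420507259947^4}) gives e(P',Q') = e(P,Q)^det(M).
det M = 103*31 - 28*20 = 2633 = 34 (mod 113); 34^{-1} = 10 (mod 113).
Edwards->Montgomery: u=(1+y)/(1-y), v=u/x -> 4162454171243v^2=u^3+744565929888u^2+u; then x_W=1238987479531u+3682796166842: y^2=x^3+2868260349777*x+1052139286280.
Run Miller on y^2=x^3+2868260349777*x+1052139286280 over F_{4420507259947}: ladder 1110001 (7 bits); e = f_P(D_Q)/f_Q(D_P).
f_P(D_Q)/f_Q(D_P) = 2970149626296 + 3214122264567*t + 1701906200761*t^2 + 1639291425988*t^3.
e_{113}(P,Q) = (2970149626296 + 3214122264567*t + 1701906200761*t^2 + 1639291425988*t^3)^{10} = 3955453070717 + 3572864652977*t + 1414216927509*t^2 + 2417852871913*t^3.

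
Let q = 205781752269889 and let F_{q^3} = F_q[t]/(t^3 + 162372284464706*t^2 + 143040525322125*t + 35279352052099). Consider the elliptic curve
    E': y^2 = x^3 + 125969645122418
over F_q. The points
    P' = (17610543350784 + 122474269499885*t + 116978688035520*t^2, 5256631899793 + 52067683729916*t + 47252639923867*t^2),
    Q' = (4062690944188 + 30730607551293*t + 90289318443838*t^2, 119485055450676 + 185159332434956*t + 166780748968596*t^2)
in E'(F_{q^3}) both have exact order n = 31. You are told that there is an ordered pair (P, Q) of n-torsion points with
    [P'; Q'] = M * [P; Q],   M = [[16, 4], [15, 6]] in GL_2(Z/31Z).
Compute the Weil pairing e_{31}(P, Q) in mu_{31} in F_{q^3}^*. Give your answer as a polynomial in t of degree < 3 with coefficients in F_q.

e_{31} is bilinear + alternating on E[31], so e_{31}(16*P + 4*Q, 15*P + 6*Q) = e_{31}(P,Q)^(16*6-4*15).
Inverting 5 mod 31: 25. Thus e_{31}(P,Q) = e(P',Q')^{25}.
n = 31 = (11111)_2 (5 bits, wt 5); accumulate f_{31,P'}(Q'+S)/f_{31,P'}(S) along the 4-step ladder.
f_P(D_Q)/f_Q(D_P) = 201877042174254 + 197146681343058*t + 182491759229634*t^2.
Finally e_{31}(P,Q) = 88564534756973 + 168638940282726*t + 63995442071347*t^2.

88564534756973 + 168638940282726*t + 63995442071347*t^2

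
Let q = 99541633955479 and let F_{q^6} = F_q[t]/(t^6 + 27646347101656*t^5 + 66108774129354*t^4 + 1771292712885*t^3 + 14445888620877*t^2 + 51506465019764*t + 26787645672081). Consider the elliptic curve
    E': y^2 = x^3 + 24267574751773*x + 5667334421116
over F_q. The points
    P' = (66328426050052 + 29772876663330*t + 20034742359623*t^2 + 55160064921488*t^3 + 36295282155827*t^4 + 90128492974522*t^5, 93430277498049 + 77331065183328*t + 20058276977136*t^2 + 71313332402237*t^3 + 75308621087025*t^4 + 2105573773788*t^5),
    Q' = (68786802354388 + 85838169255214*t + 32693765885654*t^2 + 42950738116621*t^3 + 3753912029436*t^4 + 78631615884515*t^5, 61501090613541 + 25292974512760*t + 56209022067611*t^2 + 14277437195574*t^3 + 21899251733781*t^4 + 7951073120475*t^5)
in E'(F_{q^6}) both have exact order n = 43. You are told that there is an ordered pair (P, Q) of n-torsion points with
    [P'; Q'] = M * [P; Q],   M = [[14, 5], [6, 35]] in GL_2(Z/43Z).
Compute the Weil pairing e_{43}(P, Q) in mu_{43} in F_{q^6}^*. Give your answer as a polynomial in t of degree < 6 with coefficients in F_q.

Alternating bilinearity on E[43] (values in mu_{43} in F_{99541633955479^6}) gives e(P',Q') = e(P,Q)^det(M).
Hence e(P,Q) = e(P',Q')^{33} where 33 = 30^{-1} mod 43.
n = 43 = (101011)_2 (6 bits, wt 4); accumulate f_{43,P'}(Q'+S)/f_{43,P'}(S) along the 5-step ladder.
e_{43}(P',Q') = 18822536315866 + 70317090535690*t + 68674507053701*t^2 + 65662963152440*t^3 + 2641606687512*t^4 + 33468118532150*t^5.
(18822536315866 + 70317090535690*t + 68674507053701*t^2 + 65662963152440*t^3 + 2641606687512*t^4 + 33468118532150*t^5)^{33} mod (99541633955479,f) = 61232744162377 + 82334745093849*t + 96640621657338*t^2 + 73103614799082*t^3 + 50646798328228*t^4 + 86156112429133*t^5.

61232744162377 + 82334745093849*t + 96640621657338*t^2 + 73103614799082*t^3 + 50646798328228*t^4 + 86156112429133*t^5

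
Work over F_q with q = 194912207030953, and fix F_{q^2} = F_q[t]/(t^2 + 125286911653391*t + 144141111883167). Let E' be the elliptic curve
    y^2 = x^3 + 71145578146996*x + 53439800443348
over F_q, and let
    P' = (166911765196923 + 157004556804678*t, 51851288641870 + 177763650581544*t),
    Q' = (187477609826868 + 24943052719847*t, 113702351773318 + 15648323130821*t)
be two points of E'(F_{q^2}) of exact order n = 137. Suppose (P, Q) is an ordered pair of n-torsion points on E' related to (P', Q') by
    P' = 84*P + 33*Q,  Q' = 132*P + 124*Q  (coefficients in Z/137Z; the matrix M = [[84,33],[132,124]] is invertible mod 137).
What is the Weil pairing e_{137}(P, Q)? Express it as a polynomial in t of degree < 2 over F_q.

179442300313964 + 4385985046456*t

Alternating bilinearity on E[137] (values in mu_{137} in F_{194912207030953^2}) gives e(P',Q') = e(P,Q)^det(M).
So e_{137}(P,Q) = e_{137}(P',Q')^{30}, since 32*30 = 1 mod 137.
8-bit Miller (10001001) on E'/F_{194912207030953} with a'=71145578146996, b'=53439800443348: accumulate tangent/chord ratios at Q'+S and P'+S'.
So e_{137}(P',Q') = 112194425205614 + 192738742446907*t.
(112194425205614 + 192738742446907*t)^{30} mod (194912207030953,f) = 179442300313964 + 4385985046456*t.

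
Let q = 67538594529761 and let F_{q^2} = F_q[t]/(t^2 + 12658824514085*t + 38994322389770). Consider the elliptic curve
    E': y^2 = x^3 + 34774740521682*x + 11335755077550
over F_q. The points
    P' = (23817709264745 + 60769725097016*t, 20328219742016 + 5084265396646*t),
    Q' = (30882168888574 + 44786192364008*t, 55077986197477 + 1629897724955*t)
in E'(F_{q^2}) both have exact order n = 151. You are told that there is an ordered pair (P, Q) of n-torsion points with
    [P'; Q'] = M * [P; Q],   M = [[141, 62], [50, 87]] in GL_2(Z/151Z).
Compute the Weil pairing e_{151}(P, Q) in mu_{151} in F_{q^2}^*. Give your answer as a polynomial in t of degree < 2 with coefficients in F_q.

34923307821482 + 30433530230155*t

e_{151} is bilinear + alternating on E[151], so e_{151}(141*P + 62*Q, 50*P + 87*Q) = e_{151}(P,Q)^(141*87-62*50).
So e_{151}(P,Q) = e_{151}(P',Q')^{24}, since 107*24 = 1 mod 151.
Miller loop for e_{151} over F_{67538594529761^2}: bits of 151 = 10010111; 7 double steps + 4 add steps, l/v at each.
Miller gives e_{151}(P',Q') = 63281807006640 + 33498563352398*t in F_{67538594529761^2}.
Thus e_{151}(P,Q) = 34923307821482 + 30433530230155*t.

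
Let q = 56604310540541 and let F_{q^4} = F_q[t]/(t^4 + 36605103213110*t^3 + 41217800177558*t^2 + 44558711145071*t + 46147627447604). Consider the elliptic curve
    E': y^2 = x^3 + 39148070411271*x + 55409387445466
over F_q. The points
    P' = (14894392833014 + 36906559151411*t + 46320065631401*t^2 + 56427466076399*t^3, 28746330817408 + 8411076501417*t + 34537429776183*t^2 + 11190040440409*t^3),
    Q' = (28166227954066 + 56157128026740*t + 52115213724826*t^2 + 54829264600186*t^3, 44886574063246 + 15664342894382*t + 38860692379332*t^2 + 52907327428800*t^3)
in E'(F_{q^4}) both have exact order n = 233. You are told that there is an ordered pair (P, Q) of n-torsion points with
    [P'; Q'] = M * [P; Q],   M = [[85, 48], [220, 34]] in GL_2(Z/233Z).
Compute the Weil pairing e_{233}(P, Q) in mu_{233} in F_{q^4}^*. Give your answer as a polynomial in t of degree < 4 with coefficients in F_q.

e_{233}(aP+bQ,cP+dQ) = e_{233}(P,Q)^(ad-bc); with (a,b,c,d)=(85,48,220,34) this gives the det-233 law.
det(M) mod 233 = 19; its inverse in (Z/233)^* is 184 (check: 19*184 mod 233 = 1).
Build f_{233,P'} and f_{233,Q'} via the 8-bit ladder of 233=11101001_2; evaluate at shifted divisors; quotient in F_{56604310540541^4}.
The quotient is 19159587072199 + 53840692858549*t + 53078035959029*t^2 + 29617732654494*t^3.
Thus e_{233}(P,Q) = 30686837289599 + 893879913579*t + 50782167639197*t^2 + 35517224292433*t^3.

30686837289599 + 893879913579*t + 50782167639197*t^2 + 35517224292433*t^3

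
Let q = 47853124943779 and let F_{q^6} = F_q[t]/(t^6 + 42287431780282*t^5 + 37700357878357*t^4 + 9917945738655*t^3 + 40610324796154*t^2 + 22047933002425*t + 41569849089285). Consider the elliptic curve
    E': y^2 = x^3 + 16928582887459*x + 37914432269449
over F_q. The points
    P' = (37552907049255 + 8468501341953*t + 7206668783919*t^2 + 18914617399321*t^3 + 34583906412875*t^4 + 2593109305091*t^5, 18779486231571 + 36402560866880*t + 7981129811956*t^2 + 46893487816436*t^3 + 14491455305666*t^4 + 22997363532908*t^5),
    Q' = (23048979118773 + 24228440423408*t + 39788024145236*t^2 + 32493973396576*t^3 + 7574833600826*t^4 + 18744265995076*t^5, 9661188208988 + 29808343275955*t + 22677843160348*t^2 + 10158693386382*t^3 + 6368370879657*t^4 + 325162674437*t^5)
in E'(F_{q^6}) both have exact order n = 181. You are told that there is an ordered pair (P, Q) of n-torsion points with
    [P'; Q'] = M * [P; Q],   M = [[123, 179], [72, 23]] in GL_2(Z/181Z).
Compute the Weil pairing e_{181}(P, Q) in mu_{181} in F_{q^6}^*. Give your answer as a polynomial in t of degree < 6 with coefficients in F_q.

Since e_{181}(P,P)=e_{181}(Q,Q)=1 and e_{181}(Q,P)=e_{181}(P,Q)^{-1}, expanding e_{181}(123*P + 179*Q,72*P + 23*Q) leaves e(P,Q)^det(M).
det M = 123*23 - 179*72 = -10059 = 77 (mod 181); 77^{-1} = 134 (mod 181).
n = 181 = (10110101)_2 (8 bits, wt 5); accumulate f_{181,P'}(Q'+S)/f_{181,P'}(S) along the 7-step ladder.
e_{181}(P',Q') = 31326517161704 + 46255785054672*t + 22822921487793*t^2 + 29242469550010*t^3 + 2943855377789*t^4 + 8244322019078*t^5.
Thus e_{181}(P,Q) = 42383300714495 + 25002456286353*t + 43211718712402*t^2 + 46046495415585*t^3 + 13085279623066*t^4 + 18126375760060*t^5.

42383300714495 + 25002456286353*t + 43211718712402*t^2 + 46046495415585*t^3 + 13085279623066*t^4 + 18126375760060*t^5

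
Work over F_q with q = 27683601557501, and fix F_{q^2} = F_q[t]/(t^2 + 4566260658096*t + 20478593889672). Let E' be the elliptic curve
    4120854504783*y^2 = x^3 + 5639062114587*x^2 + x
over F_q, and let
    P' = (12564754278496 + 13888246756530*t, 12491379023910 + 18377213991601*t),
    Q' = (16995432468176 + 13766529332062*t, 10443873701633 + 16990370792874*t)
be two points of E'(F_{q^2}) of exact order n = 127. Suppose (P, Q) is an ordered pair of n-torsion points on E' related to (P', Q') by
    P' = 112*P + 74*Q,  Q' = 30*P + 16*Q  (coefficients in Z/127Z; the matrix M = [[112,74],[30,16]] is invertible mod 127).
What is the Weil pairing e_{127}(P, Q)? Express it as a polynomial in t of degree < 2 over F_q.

17711088911892 + 13033249747543*t

The 127-Weil pairing on E[127] over F_{27683601557501} is alternating-bilinear: e_{127}(P',Q') = e_{127}(P,Q)^det(M).
det(M) mod 127 = 80; its inverse in (Z/127)^* is 27 (check: 80*27 mod 127 = 1).
Undo Montgomery via alpha=1390446449020, beta=1609214123937: (a',b')=(8467453660215,9208437164557) over F_{27683601557501}.
Run Miller on y^2=x^3+8467453660215*x+9208437164557 over F_{27683601557501}: ladder 1111111 (7 bits); e = f_P(D_Q)/f_Q(D_P).
The quotient is 2530430445985 + 24098279947701*t.
(2530430445985 + 24098279947701*t)^{27} mod (27683601557501,f) = 17711088911892 + 13033249747543*t.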